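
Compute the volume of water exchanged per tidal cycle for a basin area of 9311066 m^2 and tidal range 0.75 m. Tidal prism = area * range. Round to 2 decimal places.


Tidal prism = Area * Tidal range
P = 9311066 * 0.75
P = 6983299.50 m^3

6983299.50


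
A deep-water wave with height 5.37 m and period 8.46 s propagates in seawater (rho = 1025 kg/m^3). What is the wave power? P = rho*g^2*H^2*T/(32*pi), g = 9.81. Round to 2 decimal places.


P = rho * g^2 * H^2 * T / (32 * pi)
P = 1025 * 9.81^2 * 5.37^2 * 8.46 / (32 * pi)
P = 1025 * 96.2361 * 28.8369 * 8.46 / 100.53096
P = 239376.20 W/m

239376.20


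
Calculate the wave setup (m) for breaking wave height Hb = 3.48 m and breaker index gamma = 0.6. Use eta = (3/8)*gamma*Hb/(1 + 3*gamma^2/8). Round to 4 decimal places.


eta = (3/8) * gamma * Hb / (1 + 3*gamma^2/8)
Numerator = (3/8) * 0.6 * 3.48 = 0.783000
Denominator = 1 + 3*0.6^2/8 = 1 + 0.135000 = 1.135000
eta = 0.783000 / 1.135000
eta = 0.6899 m

0.6899


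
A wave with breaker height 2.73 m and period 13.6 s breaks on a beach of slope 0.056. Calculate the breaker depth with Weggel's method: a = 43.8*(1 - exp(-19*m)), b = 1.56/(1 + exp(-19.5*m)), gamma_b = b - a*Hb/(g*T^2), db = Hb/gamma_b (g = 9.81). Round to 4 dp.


a = 43.8 * (1 - exp(-19 * m))
exp(-19 * 0.056) = exp(-1.0640) = 0.345073
a = 43.8 * (1 - 0.345073) = 28.685813
b = 1.56 / (1 + exp(-19.5 * m))
exp(-19.5 * 0.056) = exp(-1.0920) = 0.335545
b = 1.56 / (1 + 0.335545) = 1.168063
Hb / (g * T^2) = 2.73 / (9.81 * 13.6^2) = 2.73 / 1814.4576 = 0.00150458
gamma_b = b - a * Hb/(g*T^2) = 1.168063 - 28.685813 * 0.00150458 = 1.124903
db = Hb / gamma_b = 2.73 / 1.124903
db = 2.4269 m

2.4269


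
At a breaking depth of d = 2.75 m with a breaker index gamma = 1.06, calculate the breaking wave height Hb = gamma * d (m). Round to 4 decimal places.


Hb = gamma * d
Hb = 1.06 * 2.75
Hb = 2.9150 m

2.9150


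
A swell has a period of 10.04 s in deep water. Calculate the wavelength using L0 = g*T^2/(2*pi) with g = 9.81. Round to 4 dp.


L0 = g * T^2 / (2 * pi)
L0 = 9.81 * 10.04^2 / (2 * pi)
L0 = 9.81 * 100.8016 / 6.28319
L0 = 988.8637 / 6.28319
L0 = 157.3825 m

157.3825


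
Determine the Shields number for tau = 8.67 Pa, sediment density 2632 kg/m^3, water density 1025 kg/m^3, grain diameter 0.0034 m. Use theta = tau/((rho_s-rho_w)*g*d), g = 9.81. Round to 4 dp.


theta = tau / ((rho_s - rho_w) * g * d)
rho_s - rho_w = 2632 - 1025 = 1607
Denominator = 1607 * 9.81 * 0.0034 = 53.599878
theta = 8.67 / 53.599878
theta = 0.1618

0.1618


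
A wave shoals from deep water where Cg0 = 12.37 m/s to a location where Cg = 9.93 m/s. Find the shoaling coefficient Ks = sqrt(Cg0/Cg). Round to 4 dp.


Ks = sqrt(Cg0 / Cg)
Ks = sqrt(12.37 / 9.93)
Ks = sqrt(1.2457)
Ks = 1.1161

1.1161


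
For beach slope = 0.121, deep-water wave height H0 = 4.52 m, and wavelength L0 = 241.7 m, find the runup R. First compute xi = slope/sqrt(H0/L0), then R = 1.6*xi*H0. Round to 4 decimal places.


xi = slope / sqrt(H0/L0)
H0/L0 = 4.52/241.7 = 0.018701
sqrt(0.018701) = 0.136751
xi = 0.121 / 0.136751 = 0.884819
R = 1.6 * xi * H0 = 1.6 * 0.884819 * 4.52
R = 6.3990 m

6.3990


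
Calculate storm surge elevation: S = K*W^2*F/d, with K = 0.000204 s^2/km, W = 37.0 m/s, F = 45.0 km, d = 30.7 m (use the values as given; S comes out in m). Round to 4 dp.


S = K * W^2 * F / d
W^2 = 37.0^2 = 1369.00
S = 0.000204 * 1369.00 * 45.0 / 30.7
Numerator = 0.000204 * 1369.00 * 45.0 = 12.567420
S = 12.567420 / 30.7 = 0.4094 m

0.4094


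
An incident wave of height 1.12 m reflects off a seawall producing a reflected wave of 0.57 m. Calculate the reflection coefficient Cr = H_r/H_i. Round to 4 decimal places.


Cr = H_r / H_i
Cr = 0.57 / 1.12
Cr = 0.5089

0.5089


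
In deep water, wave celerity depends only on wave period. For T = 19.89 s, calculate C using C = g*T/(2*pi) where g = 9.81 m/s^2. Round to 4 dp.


We use the deep-water celerity formula:
C = g * T / (2 * pi)
C = 9.81 * 19.89 / (2 * 3.14159...)
C = 195.120900 / 6.283185
C = 31.0545 m/s

31.0545


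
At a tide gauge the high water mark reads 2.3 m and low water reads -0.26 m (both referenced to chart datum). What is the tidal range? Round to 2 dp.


Tidal range = High water - Low water
Tidal range = 2.3 - (-0.26)
Tidal range = 2.56 m

2.56


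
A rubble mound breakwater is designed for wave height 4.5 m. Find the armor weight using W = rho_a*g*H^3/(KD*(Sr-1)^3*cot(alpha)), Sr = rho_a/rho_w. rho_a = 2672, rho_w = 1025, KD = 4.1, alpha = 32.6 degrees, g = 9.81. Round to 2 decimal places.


Sr = rho_a / rho_w = 2672 / 1025 = 2.606829
(Sr - 1) = 1.606829
(Sr - 1)^3 = 4.148673
cot(32.6) = 1 / tan(32.6) = 1 / 0.639527 = 1.563656
Numerator = 2672 * 9.81 * 4.5^3 = 2388597.6600
Denominator = 4.1 * 4.148673 * 1.563656 = 26.597106
W = 2388597.6600 / 26.597106
W = 89806.67 N

89806.67


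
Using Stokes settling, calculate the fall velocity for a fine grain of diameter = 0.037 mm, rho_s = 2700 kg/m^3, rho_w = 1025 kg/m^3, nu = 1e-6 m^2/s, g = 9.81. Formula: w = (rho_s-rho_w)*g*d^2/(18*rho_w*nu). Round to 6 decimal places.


w = (rho_s - rho_w) * g * d^2 / (18 * rho_w * nu)
d = 0.037 mm = 0.000037 m
rho_s - rho_w = 2700 - 1025 = 1675
Numerator = 1675 * 9.81 * (0.000037)^2 = 0.000022495066
Denominator = 18 * 1025 * 1e-6 = 0.018450
w = 0.001219 m/s

0.001219


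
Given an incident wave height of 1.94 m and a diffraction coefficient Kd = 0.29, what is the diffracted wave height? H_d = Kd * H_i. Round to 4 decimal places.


H_d = Kd * H_i
H_d = 0.29 * 1.94
H_d = 0.5626 m

0.5626


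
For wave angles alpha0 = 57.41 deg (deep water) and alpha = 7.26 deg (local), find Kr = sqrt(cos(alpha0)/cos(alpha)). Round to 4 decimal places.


Kr = sqrt(cos(alpha0) / cos(alpha))
cos(57.41) = 0.538624
cos(7.26) = 0.991983
Kr = sqrt(0.538624 / 0.991983)
Kr = sqrt(0.542977)
Kr = 0.7369

0.7369


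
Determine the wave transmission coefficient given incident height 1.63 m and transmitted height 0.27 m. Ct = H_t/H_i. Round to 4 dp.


Ct = H_t / H_i
Ct = 0.27 / 1.63
Ct = 0.1656

0.1656


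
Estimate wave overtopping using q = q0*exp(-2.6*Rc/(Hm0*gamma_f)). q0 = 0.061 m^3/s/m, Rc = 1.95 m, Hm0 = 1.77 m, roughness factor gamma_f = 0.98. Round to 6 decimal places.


q = q0 * exp(-2.6 * Rc / (Hm0 * gamma_f))
Exponent = -2.6 * 1.95 / (1.77 * 0.98)
= -2.6 * 1.95 / 1.7346
= -2.922864
exp(-2.922864) = 0.053779
q = 0.061 * 0.053779
q = 0.003281 m^3/s/m

0.003281


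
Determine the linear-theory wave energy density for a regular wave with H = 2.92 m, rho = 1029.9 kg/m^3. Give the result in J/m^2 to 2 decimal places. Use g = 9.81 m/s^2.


E = (1/8) * rho * g * H^2
E = (1/8) * 1029.9 * 9.81 * 2.92^2
E = 0.125 * 1029.9 * 9.81 * 8.5264
E = 10768.12 J/m^2

10768.12


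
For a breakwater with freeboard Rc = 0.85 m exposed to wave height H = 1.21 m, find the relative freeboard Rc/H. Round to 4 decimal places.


Relative freeboard = Rc / H
= 0.85 / 1.21
= 0.7025

0.7025


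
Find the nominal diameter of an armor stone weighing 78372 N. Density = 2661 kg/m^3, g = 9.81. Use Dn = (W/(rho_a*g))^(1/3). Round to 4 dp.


V = W / (rho_a * g)
V = 78372 / (2661 * 9.81)
V = 78372 / 26104.41
V = 3.002251 m^3
Dn = V^(1/3) = 3.002251^(1/3)
Dn = 1.4426 m

1.4426


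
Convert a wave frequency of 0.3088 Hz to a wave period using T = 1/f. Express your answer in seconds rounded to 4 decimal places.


T = 1 / f
T = 1 / 0.3088
T = 3.2383 s

3.2383


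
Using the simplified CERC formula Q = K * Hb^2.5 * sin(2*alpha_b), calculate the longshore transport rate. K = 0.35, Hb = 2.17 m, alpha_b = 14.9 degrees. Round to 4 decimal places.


Q = K * Hb^2.5 * sin(2 * alpha_b)
Hb^2.5 = 2.17^2.5 = 6.936643
sin(2 * 14.9) = sin(29.8) = 0.496974
Q = 0.35 * 6.936643 * 0.496974
Q = 1.2066 m^3/s

1.2066


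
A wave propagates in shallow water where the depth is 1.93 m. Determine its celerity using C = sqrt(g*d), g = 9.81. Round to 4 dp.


Using the shallow-water approximation:
C = sqrt(g * d) = sqrt(9.81 * 1.93)
C = sqrt(18.9333)
C = 4.3512 m/s

4.3512


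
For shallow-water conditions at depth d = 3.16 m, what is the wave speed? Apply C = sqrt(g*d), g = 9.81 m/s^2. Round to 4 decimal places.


Using the shallow-water approximation:
C = sqrt(g * d) = sqrt(9.81 * 3.16)
C = sqrt(30.9996)
C = 5.5677 m/s

5.5677


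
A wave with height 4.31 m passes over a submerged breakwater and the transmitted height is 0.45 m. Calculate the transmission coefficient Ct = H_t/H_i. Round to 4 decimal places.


Ct = H_t / H_i
Ct = 0.45 / 4.31
Ct = 0.1044

0.1044


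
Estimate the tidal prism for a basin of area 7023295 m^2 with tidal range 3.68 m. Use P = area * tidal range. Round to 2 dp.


Tidal prism = Area * Tidal range
P = 7023295 * 3.68
P = 25845725.60 m^3

25845725.60


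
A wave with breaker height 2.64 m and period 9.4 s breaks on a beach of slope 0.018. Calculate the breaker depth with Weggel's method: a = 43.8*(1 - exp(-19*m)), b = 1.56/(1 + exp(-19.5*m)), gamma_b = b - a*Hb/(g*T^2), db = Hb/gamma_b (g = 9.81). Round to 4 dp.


a = 43.8 * (1 - exp(-19 * m))
exp(-19 * 0.018) = exp(-0.3420) = 0.710348
a = 43.8 * (1 - 0.710348) = 12.686749
b = 1.56 / (1 + exp(-19.5 * m))
exp(-19.5 * 0.018) = exp(-0.3510) = 0.703984
b = 1.56 / (1 + 0.703984) = 0.915502
Hb / (g * T^2) = 2.64 / (9.81 * 9.4^2) = 2.64 / 866.8116 = 0.00304564
gamma_b = b - a * Hb/(g*T^2) = 0.915502 - 12.686749 * 0.00304564 = 0.876862
db = Hb / gamma_b = 2.64 / 0.876862
db = 3.0107 m

3.0107


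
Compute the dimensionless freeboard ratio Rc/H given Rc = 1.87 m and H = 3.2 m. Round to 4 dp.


Relative freeboard = Rc / H
= 1.87 / 3.2
= 0.5844

0.5844


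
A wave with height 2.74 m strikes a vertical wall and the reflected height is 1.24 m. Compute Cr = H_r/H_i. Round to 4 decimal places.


Cr = H_r / H_i
Cr = 1.24 / 2.74
Cr = 0.4526

0.4526


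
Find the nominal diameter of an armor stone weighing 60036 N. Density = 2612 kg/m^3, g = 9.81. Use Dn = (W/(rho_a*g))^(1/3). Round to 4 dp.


V = W / (rho_a * g)
V = 60036 / (2612 * 9.81)
V = 60036 / 25623.72
V = 2.342985 m^3
Dn = V^(1/3) = 2.342985^(1/3)
Dn = 1.3282 m

1.3282


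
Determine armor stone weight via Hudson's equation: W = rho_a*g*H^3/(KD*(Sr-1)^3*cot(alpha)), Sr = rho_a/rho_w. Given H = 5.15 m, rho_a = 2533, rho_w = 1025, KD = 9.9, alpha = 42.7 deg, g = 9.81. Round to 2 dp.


Sr = rho_a / rho_w = 2533 / 1025 = 2.471220
(Sr - 1) = 1.471220
(Sr - 1)^3 = 3.184435
cot(42.7) = 1 / tan(42.7) = 1 / 0.922773 = 1.083690
Numerator = 2533 * 9.81 * 5.15^3 = 3394109.7733
Denominator = 9.9 * 3.184435 * 1.083690 = 34.164301
W = 3394109.7733 / 34.164301
W = 99346.68 N

99346.68


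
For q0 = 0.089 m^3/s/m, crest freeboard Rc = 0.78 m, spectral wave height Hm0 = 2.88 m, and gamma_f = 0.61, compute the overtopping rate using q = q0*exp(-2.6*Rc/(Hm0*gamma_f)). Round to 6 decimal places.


q = q0 * exp(-2.6 * Rc / (Hm0 * gamma_f))
Exponent = -2.6 * 0.78 / (2.88 * 0.61)
= -2.6 * 0.78 / 1.7568
= -1.154372
exp(-1.154372) = 0.315256
q = 0.089 * 0.315256
q = 0.028058 m^3/s/m

0.028058


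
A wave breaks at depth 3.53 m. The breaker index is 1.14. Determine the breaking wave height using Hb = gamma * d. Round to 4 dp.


Hb = gamma * d
Hb = 1.14 * 3.53
Hb = 4.0242 m

4.0242


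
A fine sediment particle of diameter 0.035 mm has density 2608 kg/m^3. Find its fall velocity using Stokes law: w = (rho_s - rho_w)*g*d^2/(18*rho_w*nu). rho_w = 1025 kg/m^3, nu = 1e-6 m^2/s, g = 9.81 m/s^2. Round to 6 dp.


w = (rho_s - rho_w) * g * d^2 / (18 * rho_w * nu)
d = 0.035 mm = 0.000035 m
rho_s - rho_w = 2608 - 1025 = 1583
Numerator = 1583 * 9.81 * (0.000035)^2 = 0.000019023307
Denominator = 18 * 1025 * 1e-6 = 0.018450
w = 0.001031 m/s

0.001031


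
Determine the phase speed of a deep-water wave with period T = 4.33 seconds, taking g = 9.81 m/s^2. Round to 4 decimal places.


We use the deep-water celerity formula:
C = g * T / (2 * pi)
C = 9.81 * 4.33 / (2 * 3.14159...)
C = 42.477300 / 6.283185
C = 6.7605 m/s

6.7605


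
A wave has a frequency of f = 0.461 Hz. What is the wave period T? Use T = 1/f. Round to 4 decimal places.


T = 1 / f
T = 1 / 0.461
T = 2.1692 s

2.1692


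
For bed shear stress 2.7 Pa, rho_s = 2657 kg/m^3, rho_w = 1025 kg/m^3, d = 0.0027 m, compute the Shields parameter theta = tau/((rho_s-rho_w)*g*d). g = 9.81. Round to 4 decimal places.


theta = tau / ((rho_s - rho_w) * g * d)
rho_s - rho_w = 2657 - 1025 = 1632
Denominator = 1632 * 9.81 * 0.0027 = 43.226784
theta = 2.7 / 43.226784
theta = 0.0625

0.0625


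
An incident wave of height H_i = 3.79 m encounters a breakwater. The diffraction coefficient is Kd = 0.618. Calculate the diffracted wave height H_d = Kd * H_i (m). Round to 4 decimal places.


H_d = Kd * H_i
H_d = 0.618 * 3.79
H_d = 2.3422 m

2.3422


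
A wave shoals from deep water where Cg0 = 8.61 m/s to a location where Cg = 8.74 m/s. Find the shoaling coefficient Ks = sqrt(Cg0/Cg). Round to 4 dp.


Ks = sqrt(Cg0 / Cg)
Ks = sqrt(8.61 / 8.74)
Ks = sqrt(0.9851)
Ks = 0.9925

0.9925


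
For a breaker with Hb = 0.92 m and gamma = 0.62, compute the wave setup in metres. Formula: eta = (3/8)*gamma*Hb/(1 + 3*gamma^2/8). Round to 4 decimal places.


eta = (3/8) * gamma * Hb / (1 + 3*gamma^2/8)
Numerator = (3/8) * 0.62 * 0.92 = 0.213900
Denominator = 1 + 3*0.62^2/8 = 1 + 0.144150 = 1.144150
eta = 0.213900 / 1.144150
eta = 0.1870 m

0.1870


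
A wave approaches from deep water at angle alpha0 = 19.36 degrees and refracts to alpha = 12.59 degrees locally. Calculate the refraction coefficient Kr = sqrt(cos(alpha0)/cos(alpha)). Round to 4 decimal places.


Kr = sqrt(cos(alpha0) / cos(alpha))
cos(19.36) = 0.943454
cos(12.59) = 0.975955
Kr = sqrt(0.943454 / 0.975955)
Kr = sqrt(0.966699)
Kr = 0.9832

0.9832


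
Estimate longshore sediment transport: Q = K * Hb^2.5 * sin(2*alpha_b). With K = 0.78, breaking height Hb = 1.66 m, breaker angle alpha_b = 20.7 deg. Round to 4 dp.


Q = K * Hb^2.5 * sin(2 * alpha_b)
Hb^2.5 = 1.66^2.5 = 3.550342
sin(2 * 20.7) = sin(41.4) = 0.661312
Q = 0.78 * 3.550342 * 0.661312
Q = 1.8313 m^3/s

1.8313


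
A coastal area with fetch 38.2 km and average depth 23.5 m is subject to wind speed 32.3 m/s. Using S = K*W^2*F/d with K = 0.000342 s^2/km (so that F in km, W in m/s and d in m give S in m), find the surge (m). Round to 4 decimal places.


S = K * W^2 * F / d
W^2 = 32.3^2 = 1043.29
S = 0.000342 * 1043.29 * 38.2 / 23.5
Numerator = 0.000342 * 1043.29 * 38.2 = 13.629958
S = 13.629958 / 23.5 = 0.5800 m

0.5800


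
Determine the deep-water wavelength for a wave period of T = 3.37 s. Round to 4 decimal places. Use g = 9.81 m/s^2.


L0 = g * T^2 / (2 * pi)
L0 = 9.81 * 3.37^2 / (2 * pi)
L0 = 9.81 * 11.3569 / 6.28319
L0 = 111.4112 / 6.28319
L0 = 17.7316 m

17.7316


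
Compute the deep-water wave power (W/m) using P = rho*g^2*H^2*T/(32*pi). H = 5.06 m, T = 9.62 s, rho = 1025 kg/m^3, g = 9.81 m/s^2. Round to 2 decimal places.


P = rho * g^2 * H^2 * T / (32 * pi)
P = 1025 * 9.81^2 * 5.06^2 * 9.62 / (32 * pi)
P = 1025 * 96.2361 * 25.6036 * 9.62 / 100.53096
P = 241678.57 W/m

241678.57


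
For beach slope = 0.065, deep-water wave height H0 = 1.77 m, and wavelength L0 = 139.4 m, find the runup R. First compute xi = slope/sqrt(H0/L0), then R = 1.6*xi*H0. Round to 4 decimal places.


xi = slope / sqrt(H0/L0)
H0/L0 = 1.77/139.4 = 0.012697
sqrt(0.012697) = 0.112682
xi = 0.065 / 0.112682 = 0.576844
R = 1.6 * xi * H0 = 1.6 * 0.576844 * 1.77
R = 1.6336 m

1.6336


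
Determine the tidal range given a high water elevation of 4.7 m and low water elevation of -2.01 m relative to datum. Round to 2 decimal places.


Tidal range = High water - Low water
Tidal range = 4.7 - (-2.01)
Tidal range = 6.71 m

6.71


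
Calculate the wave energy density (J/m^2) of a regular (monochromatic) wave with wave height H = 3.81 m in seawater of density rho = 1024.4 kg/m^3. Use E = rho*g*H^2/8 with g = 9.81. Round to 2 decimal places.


E = (1/8) * rho * g * H^2
E = (1/8) * 1024.4 * 9.81 * 3.81^2
E = 0.125 * 1024.4 * 9.81 * 14.5161
E = 18234.70 J/m^2

18234.70


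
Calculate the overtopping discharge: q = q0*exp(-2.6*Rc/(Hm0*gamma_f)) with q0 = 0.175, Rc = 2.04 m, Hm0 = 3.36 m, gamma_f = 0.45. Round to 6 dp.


q = q0 * exp(-2.6 * Rc / (Hm0 * gamma_f))
Exponent = -2.6 * 2.04 / (3.36 * 0.45)
= -2.6 * 2.04 / 1.5120
= -3.507937
exp(-3.507937) = 0.029959
q = 0.175 * 0.029959
q = 0.005243 m^3/s/m

0.005243


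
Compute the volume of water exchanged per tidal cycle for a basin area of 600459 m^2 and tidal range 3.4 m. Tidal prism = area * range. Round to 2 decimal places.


Tidal prism = Area * Tidal range
P = 600459 * 3.4
P = 2041560.60 m^3

2041560.60


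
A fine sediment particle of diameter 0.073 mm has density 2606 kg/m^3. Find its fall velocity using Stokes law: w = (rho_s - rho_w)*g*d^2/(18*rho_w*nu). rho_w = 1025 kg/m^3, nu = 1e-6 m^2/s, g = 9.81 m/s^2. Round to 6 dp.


w = (rho_s - rho_w) * g * d^2 / (18 * rho_w * nu)
d = 0.073 mm = 0.000073 m
rho_s - rho_w = 2606 - 1025 = 1581
Numerator = 1581 * 9.81 * (0.000073)^2 = 0.000082650712
Denominator = 18 * 1025 * 1e-6 = 0.018450
w = 0.004480 m/s

0.004480


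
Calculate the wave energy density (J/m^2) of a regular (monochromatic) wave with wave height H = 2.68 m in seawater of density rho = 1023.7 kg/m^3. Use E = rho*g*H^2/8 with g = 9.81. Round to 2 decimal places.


E = (1/8) * rho * g * H^2
E = (1/8) * 1023.7 * 9.81 * 2.68^2
E = 0.125 * 1023.7 * 9.81 * 7.1824
E = 9016.15 J/m^2

9016.15


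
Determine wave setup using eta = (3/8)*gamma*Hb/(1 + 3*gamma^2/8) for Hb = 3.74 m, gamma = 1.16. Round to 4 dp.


eta = (3/8) * gamma * Hb / (1 + 3*gamma^2/8)
Numerator = (3/8) * 1.16 * 3.74 = 1.626900
Denominator = 1 + 3*1.16^2/8 = 1 + 0.504600 = 1.504600
eta = 1.626900 / 1.504600
eta = 1.0813 m

1.0813


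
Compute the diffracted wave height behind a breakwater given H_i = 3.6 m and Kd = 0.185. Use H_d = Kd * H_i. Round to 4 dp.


H_d = Kd * H_i
H_d = 0.185 * 3.6
H_d = 0.6660 m

0.6660


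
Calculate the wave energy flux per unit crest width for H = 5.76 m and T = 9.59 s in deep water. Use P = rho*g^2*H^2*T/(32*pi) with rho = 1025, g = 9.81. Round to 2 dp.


P = rho * g^2 * H^2 * T / (32 * pi)
P = 1025 * 9.81^2 * 5.76^2 * 9.59 / (32 * pi)
P = 1025 * 96.2361 * 33.1776 * 9.59 / 100.53096
P = 312194.76 W/m

312194.76


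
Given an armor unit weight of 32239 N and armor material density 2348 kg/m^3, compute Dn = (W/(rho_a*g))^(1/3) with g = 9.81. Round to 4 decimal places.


V = W / (rho_a * g)
V = 32239 / (2348 * 9.81)
V = 32239 / 23033.88
V = 1.399634 m^3
Dn = V^(1/3) = 1.399634^(1/3)
Dn = 1.1186 m

1.1186


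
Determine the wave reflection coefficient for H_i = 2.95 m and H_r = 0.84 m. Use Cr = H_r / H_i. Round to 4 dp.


Cr = H_r / H_i
Cr = 0.84 / 2.95
Cr = 0.2847

0.2847


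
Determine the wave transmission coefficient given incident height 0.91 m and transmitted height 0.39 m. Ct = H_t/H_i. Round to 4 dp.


Ct = H_t / H_i
Ct = 0.39 / 0.91
Ct = 0.4286

0.4286


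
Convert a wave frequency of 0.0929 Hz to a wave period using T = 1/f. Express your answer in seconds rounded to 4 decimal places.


T = 1 / f
T = 1 / 0.0929
T = 10.7643 s

10.7643


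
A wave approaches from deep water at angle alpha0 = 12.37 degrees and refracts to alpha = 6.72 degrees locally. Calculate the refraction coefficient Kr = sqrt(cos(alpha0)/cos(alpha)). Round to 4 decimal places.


Kr = sqrt(cos(alpha0) / cos(alpha))
cos(12.37) = 0.976785
cos(6.72) = 0.993130
Kr = sqrt(0.976785 / 0.993130)
Kr = sqrt(0.983542)
Kr = 0.9917

0.9917


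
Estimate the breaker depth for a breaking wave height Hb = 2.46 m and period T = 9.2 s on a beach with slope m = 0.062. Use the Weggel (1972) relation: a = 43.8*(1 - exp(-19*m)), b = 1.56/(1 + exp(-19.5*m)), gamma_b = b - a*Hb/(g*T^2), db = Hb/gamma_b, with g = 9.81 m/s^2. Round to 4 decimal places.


a = 43.8 * (1 - exp(-19 * m))
exp(-19 * 0.062) = exp(-1.1780) = 0.307894
a = 43.8 * (1 - 0.307894) = 30.314247
b = 1.56 / (1 + exp(-19.5 * m))
exp(-19.5 * 0.062) = exp(-1.2090) = 0.298496
b = 1.56 / (1 + 0.298496) = 1.201390
Hb / (g * T^2) = 2.46 / (9.81 * 9.2^2) = 2.46 / 830.3184 = 0.00296272
gamma_b = b - a * Hb/(g*T^2) = 1.201390 - 30.314247 * 0.00296272 = 1.111578
db = Hb / gamma_b = 2.46 / 1.111578
db = 2.2131 m

2.2131


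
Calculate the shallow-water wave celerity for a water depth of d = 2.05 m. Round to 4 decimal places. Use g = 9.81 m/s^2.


Using the shallow-water approximation:
C = sqrt(g * d) = sqrt(9.81 * 2.05)
C = sqrt(20.1105)
C = 4.4845 m/s

4.4845


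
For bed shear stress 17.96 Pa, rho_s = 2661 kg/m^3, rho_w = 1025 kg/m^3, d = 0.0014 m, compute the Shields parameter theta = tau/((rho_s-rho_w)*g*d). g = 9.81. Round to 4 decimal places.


theta = tau / ((rho_s - rho_w) * g * d)
rho_s - rho_w = 2661 - 1025 = 1636
Denominator = 1636 * 9.81 * 0.0014 = 22.468824
theta = 17.96 / 22.468824
theta = 0.7993

0.7993


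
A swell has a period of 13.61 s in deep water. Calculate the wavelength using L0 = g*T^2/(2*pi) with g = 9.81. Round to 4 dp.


L0 = g * T^2 / (2 * pi)
L0 = 9.81 * 13.61^2 / (2 * pi)
L0 = 9.81 * 185.2321 / 6.28319
L0 = 1817.1269 / 6.28319
L0 = 289.2047 m

289.2047


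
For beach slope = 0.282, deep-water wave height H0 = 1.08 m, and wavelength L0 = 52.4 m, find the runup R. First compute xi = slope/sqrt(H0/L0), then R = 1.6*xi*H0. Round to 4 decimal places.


xi = slope / sqrt(H0/L0)
H0/L0 = 1.08/52.4 = 0.020611
sqrt(0.020611) = 0.143564
xi = 0.282 / 0.143564 = 1.964278
R = 1.6 * xi * H0 = 1.6 * 1.964278 * 1.08
R = 3.3943 m

3.3943


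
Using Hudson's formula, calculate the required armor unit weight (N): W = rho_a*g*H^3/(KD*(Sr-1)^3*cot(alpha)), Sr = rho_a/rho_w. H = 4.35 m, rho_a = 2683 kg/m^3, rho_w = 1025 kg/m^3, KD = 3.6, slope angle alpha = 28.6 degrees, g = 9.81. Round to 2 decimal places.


Sr = rho_a / rho_w = 2683 / 1025 = 2.617561
(Sr - 1) = 1.617561
(Sr - 1)^3 = 4.232354
cot(28.6) = 1 / tan(28.6) = 1 / 0.545218 = 1.834130
Numerator = 2683 * 9.81 * 4.35^3 = 2166493.8020
Denominator = 3.6 * 4.232354 * 1.834130 = 27.945671
W = 2166493.8020 / 27.945671
W = 77525.20 N

77525.20


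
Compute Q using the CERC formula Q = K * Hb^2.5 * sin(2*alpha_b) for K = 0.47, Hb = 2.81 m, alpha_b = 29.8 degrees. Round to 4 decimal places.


Q = K * Hb^2.5 * sin(2 * alpha_b)
Hb^2.5 = 2.81^2.5 = 13.236276
sin(2 * 29.8) = sin(59.6) = 0.862514
Q = 0.47 * 13.236276 * 0.862514
Q = 5.3657 m^3/s

5.3657


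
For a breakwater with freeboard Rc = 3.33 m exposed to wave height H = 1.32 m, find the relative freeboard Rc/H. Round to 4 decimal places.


Relative freeboard = Rc / H
= 3.33 / 1.32
= 2.5227

2.5227


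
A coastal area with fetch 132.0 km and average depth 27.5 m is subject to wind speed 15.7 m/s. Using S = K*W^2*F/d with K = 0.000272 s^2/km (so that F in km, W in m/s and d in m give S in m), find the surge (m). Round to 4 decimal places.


S = K * W^2 * F / d
W^2 = 15.7^2 = 246.49
S = 0.000272 * 246.49 * 132.0 / 27.5
Numerator = 0.000272 * 246.49 * 132.0 = 8.849977
S = 8.849977 / 27.5 = 0.3218 m

0.3218


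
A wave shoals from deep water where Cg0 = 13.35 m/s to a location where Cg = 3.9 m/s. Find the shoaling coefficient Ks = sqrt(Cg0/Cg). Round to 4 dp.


Ks = sqrt(Cg0 / Cg)
Ks = sqrt(13.35 / 3.9)
Ks = sqrt(3.4231)
Ks = 1.8502

1.8502


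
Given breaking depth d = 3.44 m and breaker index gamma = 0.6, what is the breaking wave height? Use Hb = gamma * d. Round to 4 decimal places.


Hb = gamma * d
Hb = 0.6 * 3.44
Hb = 2.0640 m

2.0640


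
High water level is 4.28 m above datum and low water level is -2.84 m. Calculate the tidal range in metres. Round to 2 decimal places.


Tidal range = High water - Low water
Tidal range = 4.28 - (-2.84)
Tidal range = 7.12 m

7.12


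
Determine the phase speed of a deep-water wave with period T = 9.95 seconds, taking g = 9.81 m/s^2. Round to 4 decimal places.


We use the deep-water celerity formula:
C = g * T / (2 * pi)
C = 9.81 * 9.95 / (2 * 3.14159...)
C = 97.609500 / 6.283185
C = 15.5350 m/s

15.5350


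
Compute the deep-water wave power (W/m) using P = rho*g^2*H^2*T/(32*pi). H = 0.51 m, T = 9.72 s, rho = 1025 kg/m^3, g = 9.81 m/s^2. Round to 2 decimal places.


P = rho * g^2 * H^2 * T / (32 * pi)
P = 1025 * 9.81^2 * 0.51^2 * 9.72 / (32 * pi)
P = 1025 * 96.2361 * 0.2601 * 9.72 / 100.53096
P = 2480.67 W/m

2480.67


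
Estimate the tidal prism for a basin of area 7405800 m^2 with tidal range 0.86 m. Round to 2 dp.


Tidal prism = Area * Tidal range
P = 7405800 * 0.86
P = 6368988.00 m^3

6368988.00


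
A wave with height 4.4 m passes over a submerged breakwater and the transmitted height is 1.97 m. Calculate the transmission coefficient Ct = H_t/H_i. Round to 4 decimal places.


Ct = H_t / H_i
Ct = 1.97 / 4.4
Ct = 0.4477

0.4477


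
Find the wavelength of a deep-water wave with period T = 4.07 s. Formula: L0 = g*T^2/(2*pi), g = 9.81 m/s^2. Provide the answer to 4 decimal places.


L0 = g * T^2 / (2 * pi)
L0 = 9.81 * 4.07^2 / (2 * pi)
L0 = 9.81 * 16.5649 / 6.28319
L0 = 162.5017 / 6.28319
L0 = 25.8629 m

25.8629


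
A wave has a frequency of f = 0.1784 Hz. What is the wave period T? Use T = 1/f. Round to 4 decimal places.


T = 1 / f
T = 1 / 0.1784
T = 5.6054 s

5.6054


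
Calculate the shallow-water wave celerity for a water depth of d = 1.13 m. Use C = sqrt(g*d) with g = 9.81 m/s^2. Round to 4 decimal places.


Using the shallow-water approximation:
C = sqrt(g * d) = sqrt(9.81 * 1.13)
C = sqrt(11.0853)
C = 3.3295 m/s

3.3295


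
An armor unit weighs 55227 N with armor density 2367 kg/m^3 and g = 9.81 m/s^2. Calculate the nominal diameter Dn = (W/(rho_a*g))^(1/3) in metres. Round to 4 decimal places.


V = W / (rho_a * g)
V = 55227 / (2367 * 9.81)
V = 55227 / 23220.27
V = 2.378396 m^3
Dn = V^(1/3) = 2.378396^(1/3)
Dn = 1.3348 m

1.3348


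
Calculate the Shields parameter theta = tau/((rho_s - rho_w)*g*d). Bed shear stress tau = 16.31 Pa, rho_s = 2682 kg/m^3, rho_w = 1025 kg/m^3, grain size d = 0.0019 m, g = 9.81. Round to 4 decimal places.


theta = tau / ((rho_s - rho_w) * g * d)
rho_s - rho_w = 2682 - 1025 = 1657
Denominator = 1657 * 9.81 * 0.0019 = 30.884823
theta = 16.31 / 30.884823
theta = 0.5281

0.5281


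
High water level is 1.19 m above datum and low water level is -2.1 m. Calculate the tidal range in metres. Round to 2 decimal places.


Tidal range = High water - Low water
Tidal range = 1.19 - (-2.1)
Tidal range = 3.29 m

3.29


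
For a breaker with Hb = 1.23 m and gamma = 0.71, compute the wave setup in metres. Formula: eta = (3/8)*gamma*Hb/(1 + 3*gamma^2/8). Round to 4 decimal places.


eta = (3/8) * gamma * Hb / (1 + 3*gamma^2/8)
Numerator = (3/8) * 0.71 * 1.23 = 0.327487
Denominator = 1 + 3*0.71^2/8 = 1 + 0.189038 = 1.189038
eta = 0.327487 / 1.189038
eta = 0.2754 m

0.2754


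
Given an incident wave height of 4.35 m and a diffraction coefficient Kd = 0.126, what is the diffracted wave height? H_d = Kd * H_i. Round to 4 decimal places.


H_d = Kd * H_i
H_d = 0.126 * 4.35
H_d = 0.5481 m

0.5481


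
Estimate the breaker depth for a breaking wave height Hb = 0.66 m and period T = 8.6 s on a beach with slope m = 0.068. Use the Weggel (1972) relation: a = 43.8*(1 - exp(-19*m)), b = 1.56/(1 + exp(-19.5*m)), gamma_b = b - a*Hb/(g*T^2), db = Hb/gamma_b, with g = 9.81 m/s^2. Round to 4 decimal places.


a = 43.8 * (1 - exp(-19 * m))
exp(-19 * 0.068) = exp(-1.2920) = 0.274721
a = 43.8 * (1 - 0.274721) = 31.767229
b = 1.56 / (1 + exp(-19.5 * m))
exp(-19.5 * 0.068) = exp(-1.3260) = 0.265537
b = 1.56 / (1 + 0.265537) = 1.232678
Hb / (g * T^2) = 0.66 / (9.81 * 8.6^2) = 0.66 / 725.5476 = 0.00090966
gamma_b = b - a * Hb/(g*T^2) = 1.232678 - 31.767229 * 0.00090966 = 1.203781
db = Hb / gamma_b = 0.66 / 1.203781
db = 0.5483 m

0.5483


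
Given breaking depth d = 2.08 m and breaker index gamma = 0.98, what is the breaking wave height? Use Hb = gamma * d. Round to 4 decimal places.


Hb = gamma * d
Hb = 0.98 * 2.08
Hb = 2.0384 m

2.0384


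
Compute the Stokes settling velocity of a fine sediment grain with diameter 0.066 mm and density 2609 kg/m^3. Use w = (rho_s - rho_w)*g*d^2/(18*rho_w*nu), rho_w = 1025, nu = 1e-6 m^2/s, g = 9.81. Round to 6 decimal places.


w = (rho_s - rho_w) * g * d^2 / (18 * rho_w * nu)
d = 0.066 mm = 0.000066 m
rho_s - rho_w = 2609 - 1025 = 1584
Numerator = 1584 * 9.81 * (0.000066)^2 = 0.000067688058
Denominator = 18 * 1025 * 1e-6 = 0.018450
w = 0.003669 m/s

0.003669


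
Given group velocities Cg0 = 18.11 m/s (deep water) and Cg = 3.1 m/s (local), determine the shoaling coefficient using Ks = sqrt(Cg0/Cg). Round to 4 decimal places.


Ks = sqrt(Cg0 / Cg)
Ks = sqrt(18.11 / 3.1)
Ks = sqrt(5.8419)
Ks = 2.4170

2.4170


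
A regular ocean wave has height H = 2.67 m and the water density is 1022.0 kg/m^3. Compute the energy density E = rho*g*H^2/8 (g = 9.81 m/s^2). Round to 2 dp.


E = (1/8) * rho * g * H^2
E = (1/8) * 1022.0 * 9.81 * 2.67^2
E = 0.125 * 1022.0 * 9.81 * 7.1289
E = 8934.13 J/m^2

8934.13


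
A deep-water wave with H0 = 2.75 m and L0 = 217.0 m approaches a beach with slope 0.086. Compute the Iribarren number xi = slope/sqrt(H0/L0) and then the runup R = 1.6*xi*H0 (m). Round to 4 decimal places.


xi = slope / sqrt(H0/L0)
H0/L0 = 2.75/217.0 = 0.012673
sqrt(0.012673) = 0.112574
xi = 0.086 / 0.112574 = 0.763945
R = 1.6 * xi * H0 = 1.6 * 0.763945 * 2.75
R = 3.3614 m

3.3614


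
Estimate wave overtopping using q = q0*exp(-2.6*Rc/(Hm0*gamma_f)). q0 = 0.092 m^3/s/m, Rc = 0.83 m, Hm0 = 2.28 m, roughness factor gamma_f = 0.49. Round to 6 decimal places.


q = q0 * exp(-2.6 * Rc / (Hm0 * gamma_f))
Exponent = -2.6 * 0.83 / (2.28 * 0.49)
= -2.6 * 0.83 / 1.1172
= -1.931615
exp(-1.931615) = 0.144914
q = 0.092 * 0.144914
q = 0.013332 m^3/s/m

0.013332


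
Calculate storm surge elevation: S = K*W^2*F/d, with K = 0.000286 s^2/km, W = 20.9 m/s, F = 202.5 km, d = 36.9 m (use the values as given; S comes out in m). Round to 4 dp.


S = K * W^2 * F / d
W^2 = 20.9^2 = 436.81
S = 0.000286 * 436.81 * 202.5 / 36.9
Numerator = 0.000286 * 436.81 * 202.5 = 25.297851
S = 25.297851 / 36.9 = 0.6856 m

0.6856


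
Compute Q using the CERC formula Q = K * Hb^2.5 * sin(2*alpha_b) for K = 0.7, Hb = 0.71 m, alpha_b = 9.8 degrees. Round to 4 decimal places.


Q = K * Hb^2.5 * sin(2 * alpha_b)
Hb^2.5 = 0.71^2.5 = 0.424762
sin(2 * 9.8) = sin(19.6) = 0.335452
Q = 0.7 * 0.424762 * 0.335452
Q = 0.0997 m^3/s

0.0997


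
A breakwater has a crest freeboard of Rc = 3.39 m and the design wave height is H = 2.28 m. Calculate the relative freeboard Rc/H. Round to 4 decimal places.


Relative freeboard = Rc / H
= 3.39 / 2.28
= 1.4868

1.4868


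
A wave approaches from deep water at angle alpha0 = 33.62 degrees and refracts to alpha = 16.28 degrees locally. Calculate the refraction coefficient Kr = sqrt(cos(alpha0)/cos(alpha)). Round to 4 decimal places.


Kr = sqrt(cos(alpha0) / cos(alpha))
cos(33.62) = 0.832728
cos(16.28) = 0.959903
Kr = sqrt(0.832728 / 0.959903)
Kr = sqrt(0.867512)
Kr = 0.9314

0.9314


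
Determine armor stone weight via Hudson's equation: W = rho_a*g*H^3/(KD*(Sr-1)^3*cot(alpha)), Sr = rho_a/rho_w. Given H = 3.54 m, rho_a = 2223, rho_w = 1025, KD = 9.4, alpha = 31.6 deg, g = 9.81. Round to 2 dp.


Sr = rho_a / rho_w = 2223 / 1025 = 2.168780
(Sr - 1) = 1.168780
(Sr - 1)^3 = 1.596610
cot(31.6) = 1 / tan(31.6) = 1 / 0.615204 = 1.625477
Numerator = 2223 * 9.81 * 3.54^3 = 967427.1162
Denominator = 9.4 * 1.596610 * 1.625477 = 24.395374
W = 967427.1162 / 24.395374
W = 39656.17 N

39656.17


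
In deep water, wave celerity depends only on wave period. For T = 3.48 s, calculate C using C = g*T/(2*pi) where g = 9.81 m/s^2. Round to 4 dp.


We use the deep-water celerity formula:
C = g * T / (2 * pi)
C = 9.81 * 3.48 / (2 * 3.14159...)
C = 34.138800 / 6.283185
C = 5.4334 m/s

5.4334


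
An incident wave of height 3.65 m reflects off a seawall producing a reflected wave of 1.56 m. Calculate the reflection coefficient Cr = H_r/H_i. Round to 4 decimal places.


Cr = H_r / H_i
Cr = 1.56 / 3.65
Cr = 0.4274

0.4274


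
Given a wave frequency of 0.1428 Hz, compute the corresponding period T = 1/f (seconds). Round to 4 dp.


T = 1 / f
T = 1 / 0.1428
T = 7.0028 s

7.0028


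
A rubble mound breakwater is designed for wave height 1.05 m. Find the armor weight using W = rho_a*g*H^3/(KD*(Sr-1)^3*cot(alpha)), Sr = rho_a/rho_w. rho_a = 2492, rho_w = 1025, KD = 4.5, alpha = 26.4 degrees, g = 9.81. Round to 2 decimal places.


Sr = rho_a / rho_w = 2492 / 1025 = 2.431220
(Sr - 1) = 1.431220
(Sr - 1)^3 = 2.931695
cot(26.4) = 1 / tan(26.4) = 1 / 0.496404 = 2.014487
Numerator = 2492 * 9.81 * 1.05^3 = 28299.9027
Denominator = 4.5 * 2.931695 * 2.014487 = 26.576373
W = 28299.9027 / 26.576373
W = 1064.85 N

1064.85


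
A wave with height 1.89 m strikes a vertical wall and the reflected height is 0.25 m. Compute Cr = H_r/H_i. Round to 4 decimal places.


Cr = H_r / H_i
Cr = 0.25 / 1.89
Cr = 0.1323

0.1323


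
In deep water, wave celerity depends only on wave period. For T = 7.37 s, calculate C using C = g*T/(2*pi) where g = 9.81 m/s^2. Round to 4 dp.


We use the deep-water celerity formula:
C = g * T / (2 * pi)
C = 9.81 * 7.37 / (2 * 3.14159...)
C = 72.299700 / 6.283185
C = 11.5069 m/s

11.5069


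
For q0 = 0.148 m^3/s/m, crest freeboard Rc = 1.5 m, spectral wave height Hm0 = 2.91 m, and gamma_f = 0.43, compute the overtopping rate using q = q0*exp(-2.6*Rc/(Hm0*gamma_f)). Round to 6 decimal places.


q = q0 * exp(-2.6 * Rc / (Hm0 * gamma_f))
Exponent = -2.6 * 1.5 / (2.91 * 0.43)
= -2.6 * 1.5 / 1.2513
= -3.116759
exp(-3.116759) = 0.044301
q = 0.148 * 0.044301
q = 0.006556 m^3/s/m

0.006556


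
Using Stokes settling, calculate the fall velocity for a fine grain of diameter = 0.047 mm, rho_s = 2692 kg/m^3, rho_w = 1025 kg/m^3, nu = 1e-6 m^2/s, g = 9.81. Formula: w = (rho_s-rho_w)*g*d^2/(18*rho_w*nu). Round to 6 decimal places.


w = (rho_s - rho_w) * g * d^2 / (18 * rho_w * nu)
d = 0.047 mm = 0.000047 m
rho_s - rho_w = 2692 - 1025 = 1667
Numerator = 1667 * 9.81 * (0.000047)^2 = 0.000036124373
Denominator = 18 * 1025 * 1e-6 = 0.018450
w = 0.001958 m/s

0.001958


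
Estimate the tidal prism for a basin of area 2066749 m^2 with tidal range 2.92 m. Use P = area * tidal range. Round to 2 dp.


Tidal prism = Area * Tidal range
P = 2066749 * 2.92
P = 6034907.08 m^3

6034907.08


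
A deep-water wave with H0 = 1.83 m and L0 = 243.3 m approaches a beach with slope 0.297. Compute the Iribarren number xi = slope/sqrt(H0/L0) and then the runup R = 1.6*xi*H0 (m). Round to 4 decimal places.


xi = slope / sqrt(H0/L0)
H0/L0 = 1.83/243.3 = 0.007522
sqrt(0.007522) = 0.086727
xi = 0.297 / 0.086727 = 3.424538
R = 1.6 * xi * H0 = 1.6 * 3.424538 * 1.83
R = 10.0270 m

10.0270


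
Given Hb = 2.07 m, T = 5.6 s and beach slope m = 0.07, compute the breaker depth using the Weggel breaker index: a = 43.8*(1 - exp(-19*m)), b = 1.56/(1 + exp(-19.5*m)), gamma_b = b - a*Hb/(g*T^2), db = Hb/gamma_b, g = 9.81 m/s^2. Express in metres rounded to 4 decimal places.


a = 43.8 * (1 - exp(-19 * m))
exp(-19 * 0.07) = exp(-1.3300) = 0.264477
a = 43.8 * (1 - 0.264477) = 32.215896
b = 1.56 / (1 + exp(-19.5 * m))
exp(-19.5 * 0.07) = exp(-1.3650) = 0.255381
b = 1.56 / (1 + 0.255381) = 1.242651
Hb / (g * T^2) = 2.07 / (9.81 * 5.6^2) = 2.07 / 307.6416 = 0.00672861
gamma_b = b - a * Hb/(g*T^2) = 1.242651 - 32.215896 * 0.00672861 = 1.025883
db = Hb / gamma_b = 2.07 / 1.025883
db = 2.0178 m

2.0178


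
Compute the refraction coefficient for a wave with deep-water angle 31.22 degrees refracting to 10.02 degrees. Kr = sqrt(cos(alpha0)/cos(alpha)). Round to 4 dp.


Kr = sqrt(cos(alpha0) / cos(alpha))
cos(31.22) = 0.855183
cos(10.02) = 0.984747
Kr = sqrt(0.855183 / 0.984747)
Kr = sqrt(0.868429)
Kr = 0.9319

0.9319


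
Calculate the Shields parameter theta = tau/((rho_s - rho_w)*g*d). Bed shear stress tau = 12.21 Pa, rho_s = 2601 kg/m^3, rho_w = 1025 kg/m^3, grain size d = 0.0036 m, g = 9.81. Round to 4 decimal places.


theta = tau / ((rho_s - rho_w) * g * d)
rho_s - rho_w = 2601 - 1025 = 1576
Denominator = 1576 * 9.81 * 0.0036 = 55.658016
theta = 12.21 / 55.658016
theta = 0.2194

0.2194


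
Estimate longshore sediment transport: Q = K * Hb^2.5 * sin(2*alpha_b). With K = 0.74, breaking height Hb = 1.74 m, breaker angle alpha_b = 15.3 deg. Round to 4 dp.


Q = K * Hb^2.5 * sin(2 * alpha_b)
Hb^2.5 = 1.74^2.5 = 3.993679
sin(2 * 15.3) = sin(30.6) = 0.509041
Q = 0.74 * 3.993679 * 0.509041
Q = 1.5044 m^3/s

1.5044


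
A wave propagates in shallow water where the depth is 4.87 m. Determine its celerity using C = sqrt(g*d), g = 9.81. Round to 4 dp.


Using the shallow-water approximation:
C = sqrt(g * d) = sqrt(9.81 * 4.87)
C = sqrt(47.7747)
C = 6.9119 m/s

6.9119


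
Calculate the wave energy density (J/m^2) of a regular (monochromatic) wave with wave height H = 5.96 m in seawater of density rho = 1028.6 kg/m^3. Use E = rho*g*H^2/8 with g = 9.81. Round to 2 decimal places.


E = (1/8) * rho * g * H^2
E = (1/8) * 1028.6 * 9.81 * 5.96^2
E = 0.125 * 1028.6 * 9.81 * 35.5216
E = 44804.13 J/m^2

44804.13


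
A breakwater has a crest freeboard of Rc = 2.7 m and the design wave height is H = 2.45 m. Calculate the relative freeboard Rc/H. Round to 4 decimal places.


Relative freeboard = Rc / H
= 2.7 / 2.45
= 1.1020

1.1020


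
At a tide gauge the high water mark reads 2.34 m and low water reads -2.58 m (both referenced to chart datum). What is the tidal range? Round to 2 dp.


Tidal range = High water - Low water
Tidal range = 2.34 - (-2.58)
Tidal range = 4.92 m

4.92


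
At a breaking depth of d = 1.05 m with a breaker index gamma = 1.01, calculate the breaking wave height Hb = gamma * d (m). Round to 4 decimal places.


Hb = gamma * d
Hb = 1.01 * 1.05
Hb = 1.0605 m

1.0605


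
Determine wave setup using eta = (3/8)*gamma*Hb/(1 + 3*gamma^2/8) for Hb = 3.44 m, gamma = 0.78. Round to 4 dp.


eta = (3/8) * gamma * Hb / (1 + 3*gamma^2/8)
Numerator = (3/8) * 0.78 * 3.44 = 1.006200
Denominator = 1 + 3*0.78^2/8 = 1 + 0.228150 = 1.228150
eta = 1.006200 / 1.228150
eta = 0.8193 m

0.8193


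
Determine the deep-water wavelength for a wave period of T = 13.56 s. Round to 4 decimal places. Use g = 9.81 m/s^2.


L0 = g * T^2 / (2 * pi)
L0 = 9.81 * 13.56^2 / (2 * pi)
L0 = 9.81 * 183.8736 / 6.28319
L0 = 1803.8000 / 6.28319
L0 = 287.0837 m

287.0837


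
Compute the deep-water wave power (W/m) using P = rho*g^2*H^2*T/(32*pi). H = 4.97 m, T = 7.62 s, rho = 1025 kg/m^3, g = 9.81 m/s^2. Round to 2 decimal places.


P = rho * g^2 * H^2 * T / (32 * pi)
P = 1025 * 9.81^2 * 4.97^2 * 7.62 / (32 * pi)
P = 1025 * 96.2361 * 24.7009 * 7.62 / 100.53096
P = 184684.22 W/m

184684.22


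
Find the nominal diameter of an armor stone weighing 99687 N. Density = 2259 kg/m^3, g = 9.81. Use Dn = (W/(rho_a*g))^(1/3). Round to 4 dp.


V = W / (rho_a * g)
V = 99687 / (2259 * 9.81)
V = 99687 / 22160.79
V = 4.498350 m^3
Dn = V^(1/3) = 4.498350^(1/3)
Dn = 1.6508 m

1.6508


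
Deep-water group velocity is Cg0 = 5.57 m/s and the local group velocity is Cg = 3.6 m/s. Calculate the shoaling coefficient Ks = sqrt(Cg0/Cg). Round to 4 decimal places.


Ks = sqrt(Cg0 / Cg)
Ks = sqrt(5.57 / 3.6)
Ks = sqrt(1.5472)
Ks = 1.2439

1.2439


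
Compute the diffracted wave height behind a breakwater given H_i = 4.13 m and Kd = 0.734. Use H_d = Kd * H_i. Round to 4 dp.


H_d = Kd * H_i
H_d = 0.734 * 4.13
H_d = 3.0314 m

3.0314


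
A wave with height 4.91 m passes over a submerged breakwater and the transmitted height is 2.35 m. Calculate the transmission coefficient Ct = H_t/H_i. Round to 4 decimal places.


Ct = H_t / H_i
Ct = 2.35 / 4.91
Ct = 0.4786

0.4786


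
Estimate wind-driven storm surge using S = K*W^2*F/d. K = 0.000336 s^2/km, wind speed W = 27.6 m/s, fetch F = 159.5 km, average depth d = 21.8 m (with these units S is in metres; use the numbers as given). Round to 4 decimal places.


S = K * W^2 * F / d
W^2 = 27.6^2 = 761.76
S = 0.000336 * 761.76 * 159.5 / 21.8
Numerator = 0.000336 * 761.76 * 159.5 = 40.824242
S = 40.824242 / 21.8 = 1.8727 m

1.8727
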